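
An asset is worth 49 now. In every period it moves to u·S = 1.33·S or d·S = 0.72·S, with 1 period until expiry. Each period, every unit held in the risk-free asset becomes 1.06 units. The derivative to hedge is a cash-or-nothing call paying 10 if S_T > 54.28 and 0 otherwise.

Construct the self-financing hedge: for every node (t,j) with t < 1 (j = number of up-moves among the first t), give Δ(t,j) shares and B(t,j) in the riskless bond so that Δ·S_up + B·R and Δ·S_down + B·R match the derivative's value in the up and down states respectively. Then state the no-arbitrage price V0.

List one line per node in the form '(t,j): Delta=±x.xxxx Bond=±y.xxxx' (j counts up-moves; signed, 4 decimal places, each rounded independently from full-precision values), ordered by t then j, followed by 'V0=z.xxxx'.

Under the risk-neutral measure, an up-move has probability p* = (R−d)/(u−d) = 0.5574 and values discount at R = 1.06.
At expiry t=1: V(1,0)=0.0000, V(1,1)=10.0000
(0,0): S=49.0000. Δ = (V_up−V_dn)/(S_up−S_dn) = (10.0000−0.0000)/(65.1700−35.2800) = 0.3346. V = [p*·10.0000 + (1−p*)·0.0000]/1.06 = 5.2583. B = V − Δ·S = -11.1352.
Root portfolio cost Δ·49+B reproduces V0=5.2583.

(0,0): Delta=0.3346 Bond=-11.1352
V0=5.2583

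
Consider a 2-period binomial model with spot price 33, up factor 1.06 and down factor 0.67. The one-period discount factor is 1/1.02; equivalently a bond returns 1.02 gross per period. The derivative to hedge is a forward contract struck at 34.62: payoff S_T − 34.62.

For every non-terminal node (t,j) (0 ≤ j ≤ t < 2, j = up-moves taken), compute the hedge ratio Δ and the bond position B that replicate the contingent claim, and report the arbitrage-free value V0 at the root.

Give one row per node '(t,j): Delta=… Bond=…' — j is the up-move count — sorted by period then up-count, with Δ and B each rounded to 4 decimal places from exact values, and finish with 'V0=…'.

Risk-neutral probability p* = (R−d)/(u−d) = (1.02−0.67)/(1.06−0.67) = 0.8974.
Payoff layer (t=2): V(2,0)=-19.8063, V(2,1)=-11.1834, V(2,2)=2.4588
Node (1,0) S=22.1100: V=(p*·-11.1834+(1−p*)·-19.8063)/1.02=-11.8312; Δ=(-11.1834−-19.8063)/(23.4366−14.8137)=1.0000; B=V−Δ·S=-33.9412
Node (1,1) S=34.9800: V=(p*·2.4588+(1−p*)·-11.1834)/1.02=1.0388; Δ=(2.4588−-11.1834)/(37.0788−23.4366)=1.0000; B=V−Δ·S=-33.9412
Node (0,0) S=33.0000: V=(p*·1.0388+(1−p*)·-11.8312)/1.02=-0.2757; Δ=(1.0388−-11.8312)/(34.9800−22.1100)=1.0000; B=V−Δ·S=-33.2757
Check: Δ(0,0)·S0 + B(0,0) = -0.2757 = V0.

(0,0): Delta=1.0000 Bond=-33.2757
(1,0): Delta=1.0000 Bond=-33.9412
(1,1): Delta=1.0000 Bond=-33.9412
V0=-0.2757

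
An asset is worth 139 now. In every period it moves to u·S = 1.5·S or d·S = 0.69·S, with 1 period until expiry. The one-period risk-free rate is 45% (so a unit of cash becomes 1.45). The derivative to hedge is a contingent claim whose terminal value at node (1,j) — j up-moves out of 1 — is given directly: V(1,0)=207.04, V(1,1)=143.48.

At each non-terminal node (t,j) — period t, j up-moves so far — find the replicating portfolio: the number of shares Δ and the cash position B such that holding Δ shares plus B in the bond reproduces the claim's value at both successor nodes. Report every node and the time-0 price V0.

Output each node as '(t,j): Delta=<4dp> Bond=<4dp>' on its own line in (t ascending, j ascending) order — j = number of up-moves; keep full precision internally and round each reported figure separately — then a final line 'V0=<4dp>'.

Since d<R<u, set p* = (R−d)/(u−d) = 0.9383; price each node as the discounted p*-expectation of its children.
Payoff layer (t=1): V(1,0)=207.0400, V(1,1)=143.4800
(0,0): S=139.0000. Δ = (V_up−V_dn)/(S_up−S_dn) = (143.4800−207.0400)/(208.5000−95.9100) = -0.5645. V = [p*·143.4800 + (1−p*)·207.0400]/1.45 = 101.6576. B = V − Δ·S = 180.1267.
Check: Δ(0,0)·S0 + B(0,0) = 101.6576 = V0.

(0,0): Delta=-0.5645 Bond=180.1267
V0=101.6576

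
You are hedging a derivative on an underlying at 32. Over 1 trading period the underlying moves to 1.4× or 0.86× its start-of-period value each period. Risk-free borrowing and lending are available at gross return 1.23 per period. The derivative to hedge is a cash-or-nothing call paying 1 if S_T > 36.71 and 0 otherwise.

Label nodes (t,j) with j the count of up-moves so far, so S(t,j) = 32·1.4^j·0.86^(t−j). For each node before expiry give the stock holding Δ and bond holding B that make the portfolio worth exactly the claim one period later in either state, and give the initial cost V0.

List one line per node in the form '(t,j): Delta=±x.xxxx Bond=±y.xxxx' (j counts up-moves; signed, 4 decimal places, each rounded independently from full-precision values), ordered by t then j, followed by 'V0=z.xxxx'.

(0,0): Delta=0.0579 Bond=-1.2948
V0=0.5571

No-arbitrage ⇒ martingale measure with p* = (R−d)/(u−d) = 0.6852.
Terminal payoffs: V(1,0)=0.0000, V(1,1)=1.0000
Node (0,0) S=32.0000: V=(p*·1.0000+(1−p*)·0.0000)/1.23=0.5571; Δ=(1.0000−0.0000)/(44.8000−27.5200)=0.0579; B=V−Δ·S=-1.2948
Each (Δ,B) replicates both successor values, so the strategy is self-financing and V0 is arbitrage-free.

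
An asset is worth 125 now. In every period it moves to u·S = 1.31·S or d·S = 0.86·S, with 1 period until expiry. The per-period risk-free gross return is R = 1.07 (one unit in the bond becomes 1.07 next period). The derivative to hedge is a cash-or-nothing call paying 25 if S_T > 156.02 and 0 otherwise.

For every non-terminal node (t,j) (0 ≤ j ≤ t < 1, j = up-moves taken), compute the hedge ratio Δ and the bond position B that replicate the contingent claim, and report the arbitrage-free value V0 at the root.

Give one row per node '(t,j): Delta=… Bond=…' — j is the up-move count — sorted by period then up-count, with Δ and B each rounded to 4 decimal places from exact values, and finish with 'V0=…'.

Risk-neutral probability p* = (R−d)/(u−d) = (1.07−0.86)/(1.31−0.86) = 0.4667.
Terminal values V(1,·): V(1,0)=0.0000, V(1,1)=25.0000
Node (0,0) S=125.0000: V=(p*·25.0000+(1−p*)·0.0000)/1.07=10.9034; Δ=(25.0000−0.0000)/(163.7500−107.5000)=0.4444; B=V−Δ·S=-44.6521
Self-financing check: at every node Δ·S+B equals the discounted successor values.

(0,0): Delta=0.4444 Bond=-44.6521
V0=10.9034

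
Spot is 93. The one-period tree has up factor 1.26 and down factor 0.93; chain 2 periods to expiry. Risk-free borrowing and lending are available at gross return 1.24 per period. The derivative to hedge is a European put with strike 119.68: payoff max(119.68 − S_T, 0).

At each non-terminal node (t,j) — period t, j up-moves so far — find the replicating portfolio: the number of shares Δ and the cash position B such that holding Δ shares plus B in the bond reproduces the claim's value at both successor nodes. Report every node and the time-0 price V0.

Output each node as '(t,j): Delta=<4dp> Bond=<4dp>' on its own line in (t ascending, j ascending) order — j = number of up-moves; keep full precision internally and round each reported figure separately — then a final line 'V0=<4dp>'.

(0,0): Delta=-0.3096 Bond=29.6834
(1,0): Delta=-1.0000 Bond=96.5161
(1,1): Delta=-0.2768 Bond=32.9552
V0=0.8863

No-arbitrage ⇒ martingale measure with p* = (R−d)/(u−d) = 0.9394.
Payoff layer (t=2): V(2,0)=39.2443, V(2,1)=10.7026, V(2,2)=0.0000
Node (1,0) S=86.4900: V=(p*·10.7026+(1−p*)·39.2443)/1.24=10.0261; Δ=(10.7026−39.2443)/(108.9774−80.4357)=-1.0000; B=V−Δ·S=96.5161
Node (1,1) S=117.1800: V=(p*·0.0000+(1−p*)·10.7026)/1.24=0.5231; Δ=(0.0000−10.7026)/(147.6468−108.9774)=-0.2768; B=V−Δ·S=32.9552
Node (0,0) S=93.0000: V=(p*·0.5231+(1−p*)·10.0261)/1.24=0.8863; Δ=(0.5231−10.0261)/(117.1800−86.4900)=-0.3096; B=V−Δ·S=29.6834
Root portfolio cost Δ·93+B reproduces V0=0.8863.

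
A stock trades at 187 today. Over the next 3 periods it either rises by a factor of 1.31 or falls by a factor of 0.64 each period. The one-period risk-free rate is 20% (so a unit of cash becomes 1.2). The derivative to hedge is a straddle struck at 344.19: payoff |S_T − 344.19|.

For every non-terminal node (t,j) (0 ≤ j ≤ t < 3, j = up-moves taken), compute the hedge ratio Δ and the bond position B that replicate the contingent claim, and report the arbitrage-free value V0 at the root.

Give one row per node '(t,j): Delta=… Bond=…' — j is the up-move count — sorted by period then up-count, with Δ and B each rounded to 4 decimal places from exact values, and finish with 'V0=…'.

Risk-neutral probability p* = (R−d)/(u−d) = (1.2−0.64)/(1.31−0.64) = 0.8358.
Terminal values V(3,·): V(3,0)=295.1691, V(3,1)=243.8503, V(3,2)=138.8072, V(3,3)=76.2030
  t=2,j=0: stock 76.5952 → up 100.3397 (V=243.8503), down 49.0209 (V=295.1691). Price 210.2298; hedge Δ=-1.0000, bond B=286.8250.
  t=2,j=1: stock 156.7808 → up 205.3828 (V=138.8072), down 100.3397 (V=243.8503). Price 130.0442; hedge Δ=-1.0000, bond B=286.8250.
  t=2,j=2: stock 320.9107 → up 420.3930 (V=76.2030), down 205.3828 (V=138.8072). Price 72.0678; hedge Δ=-0.2912, bond B=165.5068.
  t=1,j=0: stock 119.6800 → up 156.7808 (V=130.0442), down 76.5952 (V=210.2298). Price 119.3408; hedge Δ=-1.0000, bond B=239.0208.
  t=1,j=1: stock 244.9700 → up 320.9107 (V=72.0678), down 156.7808 (V=130.0442). Price 67.9886; hedge Δ=-0.3532, bond B=154.5206.
  t=0,j=0: stock 187.0000 → up 244.9700 (V=67.9886), down 119.6800 (V=119.3408). Price 63.6829; hedge Δ=-0.4099, bond B=140.3281.
The time-0 hedge costs 63.6829, which is the no-arbitrage price.

(0,0): Delta=-0.4099 Bond=140.3281
(1,0): Delta=-1.0000 Bond=239.0208
(1,1): Delta=-0.3532 Bond=154.5206
(2,0): Delta=-1.0000 Bond=286.8250
(2,1): Delta=-1.0000 Bond=286.8250
(2,2): Delta=-0.2912 Bond=165.5068
V0=63.6829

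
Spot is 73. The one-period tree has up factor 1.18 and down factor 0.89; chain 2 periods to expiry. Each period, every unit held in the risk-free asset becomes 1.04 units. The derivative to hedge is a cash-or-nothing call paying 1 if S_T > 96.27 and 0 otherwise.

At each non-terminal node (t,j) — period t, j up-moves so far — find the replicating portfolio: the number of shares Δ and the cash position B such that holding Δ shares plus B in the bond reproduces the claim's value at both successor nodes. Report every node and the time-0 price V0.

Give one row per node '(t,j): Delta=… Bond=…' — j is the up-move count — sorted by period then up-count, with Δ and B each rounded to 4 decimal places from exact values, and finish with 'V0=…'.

Under the risk-neutral measure, an up-move has probability p* = (R−d)/(u−d) = 0.5172 and values discount at R = 1.04.
At expiry t=2: V(2,0)=0.0000, V(2,1)=0.0000, V(2,2)=1.0000
Node (1,0) S=64.9700: V=(p*·0.0000+(1−p*)·0.0000)/1.04=0.0000; Δ=(0.0000−0.0000)/(76.6646−57.8233)=0.0000; B=V−Δ·S=0.0000
Node (1,1) S=86.1400: V=(p*·1.0000+(1−p*)·0.0000)/1.04=0.4973; Δ=(1.0000−0.0000)/(101.6452−76.6646)=0.0400; B=V−Δ·S=-2.9509
Node (0,0) S=73.0000: V=(p*·0.4973+(1−p*)·0.0000)/1.04=0.2474; Δ=(0.4973−0.0000)/(86.1400−64.9700)=0.0235; B=V−Δ·S=-1.4676
Each (Δ,B) replicates both successor values, so the strategy is self-financing and V0 is arbitrage-free.

(0,0): Delta=0.0235 Bond=-1.4676
(1,0): Delta=0.0000 Bond=0.0000
(1,1): Delta=0.0400 Bond=-2.9509
V0=0.2474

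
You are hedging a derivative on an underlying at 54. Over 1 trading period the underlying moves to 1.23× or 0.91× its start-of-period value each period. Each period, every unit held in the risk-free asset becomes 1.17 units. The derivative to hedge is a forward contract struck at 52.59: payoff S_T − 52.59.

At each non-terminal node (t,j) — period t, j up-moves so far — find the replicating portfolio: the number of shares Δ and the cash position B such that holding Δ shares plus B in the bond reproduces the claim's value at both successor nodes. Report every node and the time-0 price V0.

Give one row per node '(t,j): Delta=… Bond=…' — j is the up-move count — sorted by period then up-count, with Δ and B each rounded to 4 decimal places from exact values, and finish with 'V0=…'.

(0,0): Delta=1.0000 Bond=-44.9487
V0=9.0513

The replicating-portfolio and risk-neutral prices coincide; use p* = (1.17−0.91)/(1.23−0.91) = 0.8125 for the latter.
At expiry t=1: V(1,0)=-3.4500, V(1,1)=13.8300
(0,0): S=54.0000. Δ = (V_up−V_dn)/(S_up−S_dn) = (13.8300−-3.4500)/(66.4200−49.1400) = 1.0000. V = [p*·13.8300 + (1−p*)·-3.4500]/1.17 = 9.0513. B = V − Δ·S = -44.9487.
The time-0 hedge costs 9.0513, which is the no-arbitrage price.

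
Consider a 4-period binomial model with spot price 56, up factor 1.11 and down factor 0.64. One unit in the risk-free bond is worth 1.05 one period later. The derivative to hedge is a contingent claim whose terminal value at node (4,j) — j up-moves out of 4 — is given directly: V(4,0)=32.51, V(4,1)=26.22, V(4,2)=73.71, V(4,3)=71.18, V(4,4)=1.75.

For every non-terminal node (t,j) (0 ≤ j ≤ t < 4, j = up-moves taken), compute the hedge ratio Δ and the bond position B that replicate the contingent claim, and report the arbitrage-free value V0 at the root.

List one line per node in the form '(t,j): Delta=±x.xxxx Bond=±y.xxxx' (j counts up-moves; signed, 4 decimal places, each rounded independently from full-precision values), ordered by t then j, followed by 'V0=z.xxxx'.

Since d<R<u, set p* = (R−d)/(u−d) = 0.8723; price each node as the discounted p*-expectation of its children.
Payoff layer (t=4): V(4,0)=32.5100, V(4,1)=26.2200, V(4,2)=73.7100, V(4,3)=71.1800, V(4,4)=1.7500
Node (3,0) S=14.6801: V=(p*·26.2200+(1−p*)·32.5100)/1.05=25.7362; Δ=(26.2200−32.5100)/(16.2949−9.3952)=-0.9116; B=V−Δ·S=39.1191
Node (3,1) S=25.4607: V=(p*·73.7100+(1−p*)·26.2200)/1.05=64.4261; Δ=(73.7100−26.2200)/(28.2614−16.2949)=3.9686; B=V−Δ·S=-36.6164
Node (3,2) S=44.1585: V=(p*·71.1800+(1−p*)·73.7100)/1.05=68.0981; Δ=(71.1800−73.7100)/(49.0159−28.2614)=-0.1219; B=V−Δ·S=73.4811
Node (3,3) S=76.5873: V=(p*·1.7500+(1−p*)·71.1800)/1.05=10.1080; Δ=(1.7500−71.1800)/(85.0119−49.0159)=-1.9288; B=V−Δ·S=157.8314
Node (2,0) S=22.9376: V=(p*·64.4261+(1−p*)·25.7362)/1.05=56.6543; Δ=(64.4261−25.7362)/(25.4607−14.6801)=3.5888; B=V−Δ·S=-25.6648
Node (2,1) S=39.7824: V=(p*·68.0981+(1−p*)·64.4261)/1.05=64.4089; Δ=(68.0981−64.4261)/(44.1585−25.4607)=0.1964; B=V−Δ·S=56.5962
Node (2,2) S=68.9976: V=(p*·10.1080+(1−p*)·68.0981)/1.05=16.6771; Δ=(10.1080−68.0981)/(76.5873−44.1585)=-1.7882; B=V−Δ·S=140.0603
Node (1,0) S=35.8400: V=(p*·64.4089+(1−p*)·56.6543)/1.05=60.3990; Δ=(64.4089−56.6543)/(39.7824−22.9376)=0.4604; B=V−Δ·S=43.8998
Node (1,1) S=62.1600: V=(p*·16.6771+(1−p*)·64.4089)/1.05=21.6862; Δ=(16.6771−64.4089)/(68.9976−39.7824)=-1.6338; B=V−Δ·S=123.2431
Node (0,0) S=56.0000: V=(p*·21.6862+(1−p*)·60.3990)/1.05=25.3603; Δ=(21.6862−60.3990)/(62.1600−35.8400)=-1.4708; B=V−Δ·S=107.7278
The time-0 hedge costs 25.3603, which is the no-arbitrage price.

(0,0): Delta=-1.4708 Bond=107.7278
(1,0): Delta=0.4604 Bond=43.8998
(1,1): Delta=-1.6338 Bond=123.2431
(2,0): Delta=3.5888 Bond=-25.6648
(2,1): Delta=0.1964 Bond=56.5962
(2,2): Delta=-1.7882 Bond=140.0603
(3,0): Delta=-0.9116 Bond=39.1191
(3,1): Delta=3.9686 Bond=-36.6164
(3,2): Delta=-0.1219 Bond=73.4811
(3,3): Delta=-1.9288 Bond=157.8314
V0=25.3603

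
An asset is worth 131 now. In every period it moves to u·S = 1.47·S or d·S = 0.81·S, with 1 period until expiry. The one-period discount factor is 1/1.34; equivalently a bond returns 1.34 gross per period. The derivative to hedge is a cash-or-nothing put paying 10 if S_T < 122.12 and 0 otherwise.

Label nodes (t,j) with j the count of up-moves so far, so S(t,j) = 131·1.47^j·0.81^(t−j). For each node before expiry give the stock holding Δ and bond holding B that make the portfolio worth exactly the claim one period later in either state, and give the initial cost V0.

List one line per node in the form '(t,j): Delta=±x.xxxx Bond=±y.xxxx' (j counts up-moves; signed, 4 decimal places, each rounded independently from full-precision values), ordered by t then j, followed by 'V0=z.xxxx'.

(0,0): Delta=-0.1157 Bond=16.6214
V0=1.4699

Risk-neutral probability p* = (R−d)/(u−d) = (1.34−0.81)/(1.47−0.81) = 0.8030.
Payoff layer (t=1): V(1,0)=10.0000, V(1,1)=0.0000
(0,0): S=131.0000. Δ = (V_up−V_dn)/(S_up−S_dn) = (0.0000−10.0000)/(192.5700−106.1100) = -0.1157. V = [p*·0.0000 + (1−p*)·10.0000]/1.34 = 1.4699. B = V − Δ·S = 16.6214.
The time-0 hedge costs 1.4699, which is the no-arbitrage price.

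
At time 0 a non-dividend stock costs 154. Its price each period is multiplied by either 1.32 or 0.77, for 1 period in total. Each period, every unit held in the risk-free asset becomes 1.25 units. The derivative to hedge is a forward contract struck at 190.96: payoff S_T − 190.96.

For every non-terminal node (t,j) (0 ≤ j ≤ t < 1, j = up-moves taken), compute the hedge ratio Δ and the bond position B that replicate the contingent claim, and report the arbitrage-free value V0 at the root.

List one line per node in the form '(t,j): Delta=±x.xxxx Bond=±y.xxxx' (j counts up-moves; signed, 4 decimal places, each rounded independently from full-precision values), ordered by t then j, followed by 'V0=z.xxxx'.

(0,0): Delta=1.0000 Bond=-152.7680
V0=1.2320

The replicating-portfolio and risk-neutral prices coincide; use p* = (1.25−0.77)/(1.32−0.77) = 0.8727 for the latter.
At expiry t=1: V(1,0)=-72.3800, V(1,1)=12.3200
Node (0,0) S=154.0000: V=(p*·12.3200+(1−p*)·-72.3800)/1.25=1.2320; Δ=(12.3200−-72.3800)/(203.2800−118.5800)=1.0000; B=V−Δ·S=-152.7680
The time-0 hedge costs 1.2320, which is the no-arbitrage price.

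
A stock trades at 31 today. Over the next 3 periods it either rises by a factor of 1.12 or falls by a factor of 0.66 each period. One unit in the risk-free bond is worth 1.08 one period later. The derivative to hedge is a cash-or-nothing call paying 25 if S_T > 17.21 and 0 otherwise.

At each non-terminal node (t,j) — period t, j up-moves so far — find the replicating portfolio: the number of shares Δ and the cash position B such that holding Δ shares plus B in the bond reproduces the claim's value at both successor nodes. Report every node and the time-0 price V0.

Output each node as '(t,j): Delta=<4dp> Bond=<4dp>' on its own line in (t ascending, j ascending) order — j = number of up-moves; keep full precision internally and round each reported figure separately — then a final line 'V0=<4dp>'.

The replicating-portfolio and risk-neutral prices coincide; use p* = (1.08−0.66)/(1.12−0.66) = 0.9130 for the latter.
At expiry t=3: V(3,0)=0.0000, V(3,1)=0.0000, V(3,2)=25.0000, V(3,3)=25.0000
(2,0): S=13.5036. Δ = (V_up−V_dn)/(S_up−S_dn) = (0.0000−0.0000)/(15.1240−8.9124) = 0.0000. V = [p*·0.0000 + (1−p*)·0.0000]/1.08 = 0.0000. B = V − Δ·S = 0.0000.
(2,1): S=22.9152. Δ = (V_up−V_dn)/(S_up−S_dn) = (25.0000−0.0000)/(25.6650−15.1240) = 2.3717. V = [p*·25.0000 + (1−p*)·0.0000]/1.08 = 21.1353. B = V − Δ·S = -33.2126.
(2,2): S=38.8864. Δ = (V_up−V_dn)/(S_up−S_dn) = (25.0000−25.0000)/(43.5528−25.6650) = 0.0000. V = [p*·25.0000 + (1−p*)·25.0000]/1.08 = 23.1481. B = V − Δ·S = 23.1481.
(1,0): S=20.4600. Δ = (V_up−V_dn)/(S_up−S_dn) = (21.1353−0.0000)/(22.9152−13.5036) = 2.2457. V = [p*·21.1353 + (1−p*)·0.0000]/1.08 = 17.8680. B = V − Δ·S = -28.0783.
(1,1): S=34.7200. Δ = (V_up−V_dn)/(S_up−S_dn) = (23.1481−21.1353)/(38.8864−22.9152) = 0.1260. V = [p*·23.1481 + (1−p*)·21.1353]/1.08 = 21.2714. B = V − Δ·S = 16.8956.
(0,0): S=31.0000. Δ = (V_up−V_dn)/(S_up−S_dn) = (21.2714−17.8680)/(34.7200−20.4600) = 0.2387. V = [p*·21.2714 + (1−p*)·17.8680]/1.08 = 19.4217. B = V − Δ·S = 12.0230.
Self-financing check: at every node Δ·S+B equals the discounted successor values.

(0,0): Delta=0.2387 Bond=12.0230
(1,0): Delta=2.2457 Bond=-28.0783
(1,1): Delta=0.1260 Bond=16.8956
(2,0): Delta=0.0000 Bond=0.0000
(2,1): Delta=2.3717 Bond=-33.2126
(2,2): Delta=0.0000 Bond=23.1481
V0=19.4217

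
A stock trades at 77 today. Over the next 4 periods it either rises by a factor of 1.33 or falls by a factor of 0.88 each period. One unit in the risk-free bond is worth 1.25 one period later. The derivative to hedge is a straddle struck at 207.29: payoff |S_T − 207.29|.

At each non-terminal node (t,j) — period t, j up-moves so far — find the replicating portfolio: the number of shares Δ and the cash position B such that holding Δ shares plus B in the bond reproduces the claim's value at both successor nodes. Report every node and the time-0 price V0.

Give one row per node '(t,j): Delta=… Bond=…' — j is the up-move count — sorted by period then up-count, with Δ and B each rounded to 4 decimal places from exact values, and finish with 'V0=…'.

(0,0): Delta=-0.4473 Bond=54.9468
(1,0): Delta=-1.0000 Bond=106.1325
(1,1): Delta=-0.3683 Bond=60.5865
(2,0): Delta=-1.0000 Bond=132.6656
(2,1): Delta=-1.0000 Bond=132.6656
(2,2): Delta=-0.2779 Bond=63.4233
(3,0): Delta=-1.0000 Bond=165.8320
(3,1): Delta=-1.0000 Bond=165.8320
(3,2): Delta=-1.0000 Bond=165.8320
(3,3): Delta=-0.1746 Bond=60.5651
V0=20.5024

Under the risk-neutral measure, an up-move has probability p* = (R−d)/(u−d) = 0.8222 and values discount at R = 1.25.
At expiry t=4: V(4,0)=161.1135, V(4,1)=137.5005, V(4,2)=101.8126, V(4,3)=47.8753, V(4,4)=33.6436
(3,0): S=52.4733. Δ = (V_up−V_dn)/(S_up−S_dn) = (137.5005−161.1135)/(69.7895−46.1765) = -1.0000. V = [p*·137.5005 + (1−p*)·161.1135]/1.25 = 113.3587. B = V − Δ·S = 165.8320.
(3,1): S=79.3063. Δ = (V_up−V_dn)/(S_up−S_dn) = (101.8126−137.5005)/(105.4774−69.7895) = -1.0000. V = [p*·101.8126 + (1−p*)·137.5005]/1.25 = 86.5257. B = V − Δ·S = 165.8320.
(3,2): S=119.8607. Δ = (V_up−V_dn)/(S_up−S_dn) = (47.8753−101.8126)/(159.4147−105.4774) = -1.0000. V = [p*·47.8753 + (1−p*)·101.8126]/1.25 = 45.9713. B = V − Δ·S = 165.8320.
(3,3): S=181.1530. Δ = (V_up−V_dn)/(S_up−S_dn) = (33.6436−47.8753)/(240.9336−159.4147) = -0.1746. V = [p*·33.6436 + (1−p*)·47.8753]/1.25 = 28.9389. B = V − Δ·S = 60.5651.
(2,0): S=59.6288. Δ = (V_up−V_dn)/(S_up−S_dn) = (86.5257−113.3587)/(79.3063−52.4733) = -1.0000. V = [p*·86.5257 + (1−p*)·113.3587]/1.25 = 73.0368. B = V − Δ·S = 132.6656.
(2,1): S=90.1208. Δ = (V_up−V_dn)/(S_up−S_dn) = (45.9713−86.5257)/(119.8607−79.3063) = -1.0000. V = [p*·45.9713 + (1−p*)·86.5257]/1.25 = 42.5448. B = V − Δ·S = 132.6656.
(2,2): S=136.2053. Δ = (V_up−V_dn)/(S_up−S_dn) = (28.9389−45.9713)/(181.1530−119.8607) = -0.2779. V = [p*·28.9389 + (1−p*)·45.9713]/1.25 = 25.5735. B = V − Δ·S = 63.4233.
(1,0): S=67.7600. Δ = (V_up−V_dn)/(S_up−S_dn) = (42.5448−73.0368)/(90.1208−59.6288) = -1.0000. V = [p*·42.5448 + (1−p*)·73.0368]/1.25 = 38.3725. B = V − Δ·S = 106.1325.
(1,1): S=102.4100. Δ = (V_up−V_dn)/(S_up−S_dn) = (25.5735−42.5448)/(136.2053−90.1208) = -0.3683. V = [p*·25.5735 + (1−p*)·42.5448]/1.25 = 22.8725. B = V − Δ·S = 60.5865.
(0,0): S=77.0000. Δ = (V_up−V_dn)/(S_up−S_dn) = (22.8725−38.3725)/(102.4100−67.7600) = -0.4473. V = [p*·22.8725 + (1−p*)·38.3725]/1.25 = 20.5024. B = V − Δ·S = 54.9468.
Check: Δ(0,0)·S0 + B(0,0) = 20.5024 = V0.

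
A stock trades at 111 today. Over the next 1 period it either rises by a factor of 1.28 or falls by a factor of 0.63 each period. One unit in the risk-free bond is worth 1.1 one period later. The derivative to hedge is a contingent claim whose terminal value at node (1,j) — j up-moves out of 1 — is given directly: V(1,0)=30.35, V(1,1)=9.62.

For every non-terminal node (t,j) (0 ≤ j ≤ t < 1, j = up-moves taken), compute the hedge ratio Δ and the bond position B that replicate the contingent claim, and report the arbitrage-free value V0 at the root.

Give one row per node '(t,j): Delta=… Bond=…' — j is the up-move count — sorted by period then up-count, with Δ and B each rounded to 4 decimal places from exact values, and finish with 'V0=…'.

Under the risk-neutral measure, an up-move has probability p* = (R−d)/(u−d) = 0.7231 and values discount at R = 1.1.
Terminal values V(1,·): V(1,0)=30.3500, V(1,1)=9.6200
(0,0): S=111.0000. Δ = (V_up−V_dn)/(S_up−S_dn) = (9.6200−30.3500)/(142.0800−69.9300) = -0.2873. V = [p*·9.6200 + (1−p*)·30.3500]/1.1 = 13.9642. B = V − Δ·S = 45.8565.
Each (Δ,B) replicates both successor values, so the strategy is self-financing and V0 is arbitrage-free.

(0,0): Delta=-0.2873 Bond=45.8565
V0=13.9642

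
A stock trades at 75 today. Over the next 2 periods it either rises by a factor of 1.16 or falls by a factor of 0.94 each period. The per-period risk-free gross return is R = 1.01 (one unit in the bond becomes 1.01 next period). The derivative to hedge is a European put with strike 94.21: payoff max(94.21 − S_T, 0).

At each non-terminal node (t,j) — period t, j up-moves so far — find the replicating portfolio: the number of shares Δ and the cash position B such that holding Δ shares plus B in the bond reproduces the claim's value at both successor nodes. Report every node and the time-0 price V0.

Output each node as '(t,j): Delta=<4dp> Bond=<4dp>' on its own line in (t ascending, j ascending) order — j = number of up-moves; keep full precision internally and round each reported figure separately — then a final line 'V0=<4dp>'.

(0,0): Delta=-0.8719 Bond=83.4112
(1,0): Delta=-1.0000 Bond=93.2772
(1,1): Delta=-0.6494 Bond=64.8911
V0=18.0196

Risk-neutral probability p* = (R−d)/(u−d) = (1.01−0.94)/(1.16−0.94) = 0.3182.
At expiry t=2: V(2,0)=27.9400, V(2,1)=12.4300, V(2,2)=0.0000
(1,0): S=70.5000. Δ = (V_up−V_dn)/(S_up−S_dn) = (12.4300−27.9400)/(81.7800−66.2700) = -1.0000. V = [p*·12.4300 + (1−p*)·27.9400]/1.01 = 22.7772. B = V − Δ·S = 93.2772.
(1,1): S=87.0000. Δ = (V_up−V_dn)/(S_up−S_dn) = (0.0000−12.4300)/(100.9200−81.7800) = -0.6494. V = [p*·0.0000 + (1−p*)·12.4300]/1.01 = 8.3911. B = V − Δ·S = 64.8911.
(0,0): S=75.0000. Δ = (V_up−V_dn)/(S_up−S_dn) = (8.3911−22.7772)/(87.0000−70.5000) = -0.8719. V = [p*·8.3911 + (1−p*)·22.7772]/1.01 = 18.0196. B = V − Δ·S = 83.4112.
Root portfolio cost Δ·75+B reproduces V0=18.0196.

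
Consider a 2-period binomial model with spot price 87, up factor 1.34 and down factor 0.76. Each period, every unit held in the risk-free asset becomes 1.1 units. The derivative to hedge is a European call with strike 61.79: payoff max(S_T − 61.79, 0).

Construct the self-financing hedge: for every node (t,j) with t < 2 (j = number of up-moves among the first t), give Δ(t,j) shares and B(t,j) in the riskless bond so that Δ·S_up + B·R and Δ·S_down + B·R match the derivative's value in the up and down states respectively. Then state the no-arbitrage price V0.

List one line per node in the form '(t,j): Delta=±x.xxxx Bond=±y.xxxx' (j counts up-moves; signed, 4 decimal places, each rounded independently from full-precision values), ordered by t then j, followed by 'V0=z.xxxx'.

No-arbitrage ⇒ martingale measure with p* = (R−d)/(u−d) = 0.5862.
Terminal values V(2,·): V(2,0)=0.0000, V(2,1)=26.8108, V(2,2)=94.4272
Node (1,0) S=66.1200: V=(p*·26.8108+(1−p*)·0.0000)/1.1=14.2879; Δ=(26.8108−0.0000)/(88.6008−50.2512)=0.6991; B=V−Δ·S=-31.9376
Node (1,1) S=116.5800: V=(p*·94.4272+(1−p*)·26.8108)/1.1=60.4073; Δ=(94.4272−26.8108)/(156.2172−88.6008)=1.0000; B=V−Δ·S=-56.1727
Node (0,0) S=87.0000: V=(p*·60.4073+(1−p*)·14.2879)/1.1=37.5667; Δ=(60.4073−14.2879)/(116.5800−66.1200)=0.9140; B=V−Δ·S=-41.9495
Root portfolio cost Δ·87+B reproduces V0=37.5667.

(0,0): Delta=0.9140 Bond=-41.9495
(1,0): Delta=0.6991 Bond=-31.9376
(1,1): Delta=1.0000 Bond=-56.1727
V0=37.5667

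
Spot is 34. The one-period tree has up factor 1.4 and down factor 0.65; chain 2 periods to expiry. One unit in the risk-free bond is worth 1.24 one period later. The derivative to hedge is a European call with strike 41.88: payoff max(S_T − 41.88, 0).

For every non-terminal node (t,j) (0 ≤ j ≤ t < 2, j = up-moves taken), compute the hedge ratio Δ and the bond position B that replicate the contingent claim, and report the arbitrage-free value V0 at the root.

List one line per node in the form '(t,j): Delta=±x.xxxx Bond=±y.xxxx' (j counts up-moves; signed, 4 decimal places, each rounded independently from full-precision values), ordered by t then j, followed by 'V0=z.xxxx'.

Since d<R<u, set p* = (R−d)/(u−d) = 0.7867; price each node as the discounted p*-expectation of its children.
Payoff layer (t=2): V(2,0)=0.0000, V(2,1)=0.0000, V(2,2)=24.7600
(1,0): S=22.1000. Δ = (V_up−V_dn)/(S_up−S_dn) = (0.0000−0.0000)/(30.9400−14.3650) = 0.0000. V = [p*·0.0000 + (1−p*)·0.0000]/1.24 = 0.0000. B = V − Δ·S = 0.0000.
(1,1): S=47.6000. Δ = (V_up−V_dn)/(S_up−S_dn) = (24.7600−0.0000)/(66.6400−30.9400) = 0.6936. V = [p*·24.7600 + (1−p*)·0.0000]/1.24 = 15.7080. B = V − Δ·S = -17.3054.
(0,0): S=34.0000. Δ = (V_up−V_dn)/(S_up−S_dn) = (15.7080−0.0000)/(47.6000−22.1000) = 0.6160. V = [p*·15.7080 + (1−p*)·0.0000]/1.24 = 9.9653. B = V − Δ·S = -10.9787.
Each (Δ,B) replicates both successor values, so the strategy is self-financing and V0 is arbitrage-free.

(0,0): Delta=0.6160 Bond=-10.9787
(1,0): Delta=0.0000 Bond=0.0000
(1,1): Delta=0.6936 Bond=-17.3054
V0=9.9653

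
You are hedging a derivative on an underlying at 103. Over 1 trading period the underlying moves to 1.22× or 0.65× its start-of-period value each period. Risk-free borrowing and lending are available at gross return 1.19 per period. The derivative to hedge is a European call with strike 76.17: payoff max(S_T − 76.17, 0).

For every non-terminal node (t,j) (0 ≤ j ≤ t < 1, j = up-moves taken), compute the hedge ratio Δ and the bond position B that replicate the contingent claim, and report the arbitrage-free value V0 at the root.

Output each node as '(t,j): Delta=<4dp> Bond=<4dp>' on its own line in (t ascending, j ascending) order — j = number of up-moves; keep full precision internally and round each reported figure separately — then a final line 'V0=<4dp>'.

(0,0): Delta=0.8430 Bond=-47.4252
V0=39.3994

No-arbitrage ⇒ martingale measure with p* = (R−d)/(u−d) = 0.9474.
At expiry t=1: V(1,0)=0.0000, V(1,1)=49.4900
Node (0,0) S=103.0000: V=(p*·49.4900+(1−p*)·0.0000)/1.19=39.3994; Δ=(49.4900−0.0000)/(125.6600−66.9500)=0.8430; B=V−Δ·S=-47.4252
Each (Δ,B) replicates both successor values, so the strategy is self-financing and V0 is arbitrage-free.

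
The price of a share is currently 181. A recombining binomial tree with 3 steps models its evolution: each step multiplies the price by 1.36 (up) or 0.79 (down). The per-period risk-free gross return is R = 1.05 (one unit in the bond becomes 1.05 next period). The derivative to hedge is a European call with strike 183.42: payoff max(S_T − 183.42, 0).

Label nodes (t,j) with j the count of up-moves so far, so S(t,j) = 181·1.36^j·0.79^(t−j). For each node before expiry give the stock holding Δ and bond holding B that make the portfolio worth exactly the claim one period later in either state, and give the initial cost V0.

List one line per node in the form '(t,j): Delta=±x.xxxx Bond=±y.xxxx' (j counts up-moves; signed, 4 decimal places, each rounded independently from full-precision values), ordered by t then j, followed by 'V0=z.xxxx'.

(0,0): Delta=0.7026 Bond=-81.1144
(1,0): Delta=0.4320 Bond=-46.4781
(1,1): Delta=0.8900 Bond=-131.3030
(2,0): Delta=0.0000 Bond=0.0000
(2,1): Delta=0.7312 Bond=-106.9890
(2,2): Delta=1.0000 Bond=-174.6857
V0=46.0587

Since d<R<u, set p* = (R−d)/(u−d) = 0.4561; price each node as the discounted p*-expectation of its children.
Terminal payoffs: V(3,0)=0.0000, V(3,1)=0.0000, V(3,2)=81.0543, V(3,3)=271.8775
(2,0): S=112.9621. Δ = (V_up−V_dn)/(S_up−S_dn) = (0.0000−0.0000)/(153.6285−89.2401) = 0.0000. V = [p*·0.0000 + (1−p*)·0.0000]/1.05 = 0.0000. B = V − Δ·S = 0.0000.
(2,1): S=194.4664. Δ = (V_up−V_dn)/(S_up−S_dn) = (81.0543−0.0000)/(264.4743−153.6285) = 0.7312. V = [p*·81.0543 + (1−p*)·0.0000]/1.05 = 35.2116. B = V − Δ·S = -106.9890.
(2,2): S=334.7776. Δ = (V_up−V_dn)/(S_up−S_dn) = (271.8775−81.0543)/(455.2975−264.4743) = 1.0000. V = [p*·271.8775 + (1−p*)·81.0543]/1.05 = 160.0919. B = V − Δ·S = -174.6857.
(1,0): S=142.9900. Δ = (V_up−V_dn)/(S_up−S_dn) = (35.2116−0.0000)/(194.4664−112.9621) = 0.4320. V = [p*·35.2116 + (1−p*)·0.0000]/1.05 = 15.2966. B = V − Δ·S = -46.4781.
(1,1): S=246.1600. Δ = (V_up−V_dn)/(S_up−S_dn) = (160.0919−35.2116)/(334.7776−194.4664) = 0.8900. V = [p*·160.0919 + (1−p*)·35.2116]/1.05 = 87.7853. B = V − Δ·S = -131.3030.
(0,0): S=181.0000. Δ = (V_up−V_dn)/(S_up−S_dn) = (87.7853−15.2966)/(246.1600−142.9900) = 0.7026. V = [p*·87.7853 + (1−p*)·15.2966]/1.05 = 46.0587. B = V − Δ·S = -81.1144.
Root portfolio cost Δ·181+B reproduces V0=46.0587.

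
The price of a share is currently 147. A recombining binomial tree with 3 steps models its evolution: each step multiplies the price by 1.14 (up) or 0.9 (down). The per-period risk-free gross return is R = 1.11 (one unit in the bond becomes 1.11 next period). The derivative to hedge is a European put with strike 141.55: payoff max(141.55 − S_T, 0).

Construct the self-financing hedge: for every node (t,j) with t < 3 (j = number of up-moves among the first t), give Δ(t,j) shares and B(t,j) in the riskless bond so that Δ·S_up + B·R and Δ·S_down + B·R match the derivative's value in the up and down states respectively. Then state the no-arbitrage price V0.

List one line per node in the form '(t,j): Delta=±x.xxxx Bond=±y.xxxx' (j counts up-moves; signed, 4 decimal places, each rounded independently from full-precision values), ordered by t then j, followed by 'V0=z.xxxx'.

(0,0): Delta=-0.0395 Bond=6.0315
(1,0): Delta=-0.2456 Bond=33.9602
(1,1): Delta=-0.0163 Bond=2.7999
(2,0): Delta=-1.0000 Bond=127.5225
(2,1): Delta=-0.1605 Bond=24.8635
(2,2): Delta=0.0000 Bond=0.0000
V0=0.2234

The replicating-portfolio and risk-neutral prices coincide; use p* = (1.11−0.9)/(1.14−0.9) = 0.8750 for the latter.
Payoff layer (t=3): V(3,0)=34.3870, V(3,1)=5.8102, V(3,2)=0.0000, V(3,3)=0.0000
Node (2,0) S=119.0700: V=(p*·5.8102+(1−p*)·34.3870)/1.11=8.4525; Δ=(5.8102−34.3870)/(135.7398−107.1630)=-1.0000; B=V−Δ·S=127.5225
Node (2,1) S=150.8220: V=(p*·0.0000+(1−p*)·5.8102)/1.11=0.6543; Δ=(0.0000−5.8102)/(171.9371−135.7398)=-0.1605; B=V−Δ·S=24.8635
Node (2,2) S=191.0412: V=(p*·0.0000+(1−p*)·0.0000)/1.11=0.0000; Δ=(0.0000−0.0000)/(217.7870−171.9371)=0.0000; B=V−Δ·S=0.0000
Node (1,0) S=132.3000: V=(p*·0.6543+(1−p*)·8.4525)/1.11=1.4676; Δ=(0.6543−8.4525)/(150.8220−119.0700)=-0.2456; B=V−Δ·S=33.9602
Node (1,1) S=167.5800: V=(p*·0.0000+(1−p*)·0.6543)/1.11=0.0737; Δ=(0.0000−0.6543)/(191.0412−150.8220)=-0.0163; B=V−Δ·S=2.7999
Node (0,0) S=147.0000: V=(p*·0.0737+(1−p*)·1.4676)/1.11=0.2234; Δ=(0.0737−1.4676)/(167.5800−132.3000)=-0.0395; B=V−Δ·S=6.0315
Root portfolio cost Δ·147+B reproduces V0=0.2234.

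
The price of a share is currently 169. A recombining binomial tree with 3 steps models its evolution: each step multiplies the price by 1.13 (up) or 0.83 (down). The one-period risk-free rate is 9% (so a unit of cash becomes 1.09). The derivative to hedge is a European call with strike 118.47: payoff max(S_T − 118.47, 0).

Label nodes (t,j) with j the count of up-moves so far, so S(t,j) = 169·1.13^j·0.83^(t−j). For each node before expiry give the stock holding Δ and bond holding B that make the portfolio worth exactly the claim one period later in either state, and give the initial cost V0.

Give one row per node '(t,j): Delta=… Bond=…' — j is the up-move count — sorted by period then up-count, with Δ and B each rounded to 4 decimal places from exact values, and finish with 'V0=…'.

(0,0): Delta=0.9936 Bond=-90.3514
(1,0): Delta=0.9365 Bond=-90.4827
(1,1): Delta=1.0000 Bond=-99.7138
(2,0): Delta=0.3748 Bond=-33.2234
(2,1): Delta=1.0000 Bond=-108.6881
(2,2): Delta=1.0000 Bond=-108.6881
V0=77.5594

Risk-neutral probability p* = (R−d)/(u−d) = (1.09−0.83)/(1.13−0.83) = 0.8667.
Terminal values V(3,·): V(3,0)=0.0000, V(3,1)=13.0892, V(3,2)=60.6408, V(3,3)=125.3796
Node (2,0) S=116.4241: V=(p*·13.0892+(1−p*)·0.0000)/1.09=10.4073; Δ=(13.0892−0.0000)/(131.5592−96.6320)=0.3748; B=V−Δ·S=-33.2234
Node (2,1) S=158.5051: V=(p*·60.6408+(1−p*)·13.0892)/1.09=49.8170; Δ=(60.6408−13.0892)/(179.1108−131.5592)=1.0000; B=V−Δ·S=-108.6881
Node (2,2) S=215.7961: V=(p*·125.3796+(1−p*)·60.6408)/1.09=107.1080; Δ=(125.3796−60.6408)/(243.8496−179.1108)=1.0000; B=V−Δ·S=-108.6881
Node (1,0) S=140.2700: V=(p*·49.8170+(1−p*)·10.4073)/1.09=40.8829; Δ=(49.8170−10.4073)/(158.5051−116.4241)=0.9365; B=V−Δ·S=-90.4827
Node (1,1) S=190.9700: V=(p*·107.1080+(1−p*)·49.8170)/1.09=91.2562; Δ=(107.1080−49.8170)/(215.7961−158.5051)=1.0000; B=V−Δ·S=-99.7138
Node (0,0) S=169.0000: V=(p*·91.2562+(1−p*)·40.8829)/1.09=77.5594; Δ=(91.2562−40.8829)/(190.9700−140.2700)=0.9936; B=V−Δ·S=-90.3514
Self-financing check: at every node Δ·S+B equals the discounted successor values.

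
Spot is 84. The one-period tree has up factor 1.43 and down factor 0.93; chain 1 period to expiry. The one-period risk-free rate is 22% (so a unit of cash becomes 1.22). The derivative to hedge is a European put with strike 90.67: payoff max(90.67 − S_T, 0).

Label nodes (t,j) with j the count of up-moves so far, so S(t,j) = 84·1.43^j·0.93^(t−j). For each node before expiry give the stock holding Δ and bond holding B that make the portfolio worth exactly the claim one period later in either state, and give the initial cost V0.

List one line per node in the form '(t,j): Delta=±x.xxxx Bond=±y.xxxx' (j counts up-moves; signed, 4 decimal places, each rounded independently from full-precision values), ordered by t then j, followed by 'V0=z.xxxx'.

No-arbitrage ⇒ martingale measure with p* = (R−d)/(u−d) = 0.5800.
Terminal values V(1,·): V(1,0)=12.5500, V(1,1)=0.0000
(0,0): S=84.0000. Δ = (V_up−V_dn)/(S_up−S_dn) = (0.0000−12.5500)/(120.1200−78.1200) = -0.2988. V = [p*·0.0000 + (1−p*)·12.5500]/1.22 = 4.3205. B = V − Δ·S = 29.4205.
Check: Δ(0,0)·S0 + B(0,0) = 4.3205 = V0.

(0,0): Delta=-0.2988 Bond=29.4205
V0=4.3205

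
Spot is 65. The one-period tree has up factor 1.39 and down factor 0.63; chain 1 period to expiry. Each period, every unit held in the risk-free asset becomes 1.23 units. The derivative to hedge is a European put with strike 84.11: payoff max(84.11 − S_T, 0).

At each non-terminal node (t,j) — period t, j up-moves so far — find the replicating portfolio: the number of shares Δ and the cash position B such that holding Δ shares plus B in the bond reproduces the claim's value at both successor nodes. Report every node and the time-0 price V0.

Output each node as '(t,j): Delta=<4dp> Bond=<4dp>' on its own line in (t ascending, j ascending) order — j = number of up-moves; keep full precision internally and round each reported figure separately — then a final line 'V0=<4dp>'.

Risk-neutral probability p* = (R−d)/(u−d) = (1.23−0.63)/(1.39−0.63) = 0.7895.
At expiry t=1: V(1,0)=43.1600, V(1,1)=0.0000
  t=0,j=0: stock 65.0000 → up 90.3500 (V=0.0000), down 40.9500 (V=43.1600). Price 7.3872; hedge Δ=-0.8737, bond B=64.1767.
Root portfolio cost Δ·65+B reproduces V0=7.3872.

(0,0): Delta=-0.8737 Bond=64.1767
V0=7.3872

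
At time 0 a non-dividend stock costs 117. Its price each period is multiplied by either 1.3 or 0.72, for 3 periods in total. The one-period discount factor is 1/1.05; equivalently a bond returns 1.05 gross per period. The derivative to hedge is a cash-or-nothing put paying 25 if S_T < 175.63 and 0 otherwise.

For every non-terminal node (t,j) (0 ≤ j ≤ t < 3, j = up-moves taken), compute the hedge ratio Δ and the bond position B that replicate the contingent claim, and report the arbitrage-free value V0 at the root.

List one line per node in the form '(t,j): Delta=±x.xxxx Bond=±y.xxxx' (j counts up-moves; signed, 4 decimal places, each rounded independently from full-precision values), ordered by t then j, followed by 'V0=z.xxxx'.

Under the risk-neutral measure, an up-move has probability p* = (R−d)/(u−d) = 0.5690 and values discount at R = 1.05.
Terminal values V(3,·): V(3,0)=25.0000, V(3,1)=25.0000, V(3,2)=25.0000, V(3,3)=0.0000
  t=2,j=0: stock 60.6528 → up 78.8486 (V=25.0000), down 43.6700 (V=25.0000). Price 23.8095; hedge Δ=0.0000, bond B=23.8095.
  t=2,j=1: stock 109.5120 → up 142.3656 (V=25.0000), down 78.8486 (V=25.0000). Price 23.8095; hedge Δ=0.0000, bond B=23.8095.
  t=2,j=2: stock 197.7300 → up 257.0490 (V=0.0000), down 142.3656 (V=25.0000). Price 10.2627; hedge Δ=-0.2180, bond B=53.3662.
  t=1,j=0: stock 84.2400 → up 109.5120 (V=23.8095), down 60.6528 (V=23.8095). Price 22.6757; hedge Δ=0.0000, bond B=22.6757.
  t=1,j=1: stock 152.1000 → up 197.7300 (V=10.2627), down 109.5120 (V=23.8095). Price 15.3351; hedge Δ=-0.1536, bond B=38.6917.
  t=0,j=0: stock 117.0000 → up 152.1000 (V=15.3351), down 84.2400 (V=22.6757). Price 17.6183; hedge Δ=-0.1082, bond B=30.2745.
The time-0 hedge costs 17.6183, which is the no-arbitrage price.

(0,0): Delta=-0.1082 Bond=30.2745
(1,0): Delta=0.0000 Bond=22.6757
(1,1): Delta=-0.1536 Bond=38.6917
(2,0): Delta=0.0000 Bond=23.8095
(2,1): Delta=0.0000 Bond=23.8095
(2,2): Delta=-0.2180 Bond=53.3662
V0=17.6183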